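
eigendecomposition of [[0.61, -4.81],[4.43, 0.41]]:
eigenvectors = [[(0.72+0j), 0.72-0.00j], [0.02-0.69j, (0.02+0.69j)]]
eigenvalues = [(0.51+4.62j), (0.51-4.62j)]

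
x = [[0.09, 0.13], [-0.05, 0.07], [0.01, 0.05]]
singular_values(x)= [0.17, 0.08]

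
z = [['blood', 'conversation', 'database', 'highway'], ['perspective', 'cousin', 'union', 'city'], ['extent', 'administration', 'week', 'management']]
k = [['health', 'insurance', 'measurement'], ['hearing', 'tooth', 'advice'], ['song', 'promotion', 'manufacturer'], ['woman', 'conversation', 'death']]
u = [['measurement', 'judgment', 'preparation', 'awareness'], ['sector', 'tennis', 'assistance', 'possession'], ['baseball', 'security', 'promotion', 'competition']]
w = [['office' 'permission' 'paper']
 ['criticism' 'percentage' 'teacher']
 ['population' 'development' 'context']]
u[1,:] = ['sector', 'tennis', 'assistance', 'possession']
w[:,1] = ['permission', 'percentage', 'development']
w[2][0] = 'population'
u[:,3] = ['awareness', 'possession', 'competition']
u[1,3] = 'possession'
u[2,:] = ['baseball', 'security', 'promotion', 'competition']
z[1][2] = 'union'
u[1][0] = 'sector'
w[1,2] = 'teacher'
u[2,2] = 'promotion'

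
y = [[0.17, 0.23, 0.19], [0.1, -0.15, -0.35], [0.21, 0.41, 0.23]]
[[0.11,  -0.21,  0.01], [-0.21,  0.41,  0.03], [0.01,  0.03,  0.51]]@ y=[[-0.0, 0.06, 0.1], [0.01, -0.1, -0.18], [0.11, 0.21, 0.11]]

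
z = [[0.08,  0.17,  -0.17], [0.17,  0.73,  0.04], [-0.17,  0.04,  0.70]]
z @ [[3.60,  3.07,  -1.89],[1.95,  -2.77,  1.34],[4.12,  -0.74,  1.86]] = [[-0.08, -0.1, -0.24], [2.20, -1.53, 0.73], [2.35, -1.15, 1.68]]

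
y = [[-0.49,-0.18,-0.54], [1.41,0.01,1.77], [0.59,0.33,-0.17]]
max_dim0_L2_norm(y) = 1.86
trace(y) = -0.65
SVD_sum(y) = [[-0.48, -0.03, -0.56], [1.46, 0.1, 1.72], [0.17, 0.01, 0.2]] + [[-0.06, -0.05, 0.06], [-0.07, -0.06, 0.06], [0.41, 0.34, -0.37]] + [[0.05,-0.1,-0.04], [0.01,-0.03,-0.01], [0.01,-0.02,-0.01]]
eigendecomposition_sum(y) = [[(-0.25+0.3j), (-0.11+0.04j), -0.22+0.01j], [(0.74-0.17j), (0.22+0.08j), (0.35+0.23j)], [0.28-0.05j, 0.08+0.03j, 0.13+0.09j]] + [[(-0.25-0.3j), (-0.11-0.04j), -0.22-0.01j], [0.74+0.17j, 0.22-0.08j, (0.35-0.23j)], [0.28+0.05j, (0.08-0.03j), (0.13-0.09j)]] + [[0.01-0.00j, (0.04-0j), (-0.11-0j)], [-0.07+0.00j, -0.43+0.00j, 1.06+0.00j], [(0.03-0j), (0.17-0j), (-0.42-0j)]]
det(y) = -0.19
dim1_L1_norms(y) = [1.21, 3.19, 1.09]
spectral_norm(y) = 2.39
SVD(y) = [[-0.31, -0.15, 0.94], [0.94, -0.16, 0.28], [0.11, 0.98, 0.19]] @ diag([2.3918274360969103, 0.6598782888239834, 0.12174629305572951]) @ [[0.65, 0.04, 0.76], [0.63, 0.53, -0.57], [0.42, -0.85, -0.31]]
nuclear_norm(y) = 3.17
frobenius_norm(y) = 2.48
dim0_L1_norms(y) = [2.49, 0.52, 2.48]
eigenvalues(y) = [(0.1+0.47j), (0.1-0.47j), (-0.84+0j)]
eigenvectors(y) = [[(0.34-0.26j), 0.34+0.26j, (0.09+0j)], [-0.85+0.00j, (-0.85-0j), (-0.92+0j)], [-0.32-0.02j, (-0.32+0.02j), (0.37+0j)]]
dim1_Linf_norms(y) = [0.54, 1.77, 0.59]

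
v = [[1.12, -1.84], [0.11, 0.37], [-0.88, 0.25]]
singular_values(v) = [2.28, 0.67]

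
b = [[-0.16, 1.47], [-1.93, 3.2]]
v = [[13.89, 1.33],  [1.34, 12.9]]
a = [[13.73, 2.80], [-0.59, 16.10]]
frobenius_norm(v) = 19.05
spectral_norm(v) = 14.82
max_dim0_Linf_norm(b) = 3.2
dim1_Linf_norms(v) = [13.89, 12.9]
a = b + v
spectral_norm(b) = 3.98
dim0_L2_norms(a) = [13.74, 16.34]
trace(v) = 26.79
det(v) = 177.40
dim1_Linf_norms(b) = [1.47, 3.2]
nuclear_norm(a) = 30.02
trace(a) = 29.83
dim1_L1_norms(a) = [16.53, 16.69]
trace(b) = 3.04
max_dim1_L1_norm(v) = 15.22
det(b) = 2.33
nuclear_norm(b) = 4.56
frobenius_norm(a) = 21.35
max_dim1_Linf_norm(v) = 13.89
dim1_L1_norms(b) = [1.63, 5.13]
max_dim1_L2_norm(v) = 13.95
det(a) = 222.70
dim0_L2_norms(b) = [1.94, 3.52]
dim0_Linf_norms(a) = [13.73, 16.1]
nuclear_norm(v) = 26.79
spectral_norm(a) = 16.63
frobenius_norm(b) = 4.02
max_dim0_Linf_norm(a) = 16.1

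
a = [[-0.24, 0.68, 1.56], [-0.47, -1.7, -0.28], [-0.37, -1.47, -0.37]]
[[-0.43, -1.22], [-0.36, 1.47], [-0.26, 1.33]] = a@[[0.32, 0.33],[0.17, -0.9],[-0.3, -0.34]]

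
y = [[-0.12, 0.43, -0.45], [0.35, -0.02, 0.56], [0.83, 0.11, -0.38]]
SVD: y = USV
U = [[0.24, 0.65, 0.72], [-0.00, -0.74, 0.67], [0.97, -0.16, -0.18]]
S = [0.94, 0.85, 0.3]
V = [[0.83, 0.23, -0.51], [-0.56, 0.33, -0.76], [-0.01, 0.92, 0.40]]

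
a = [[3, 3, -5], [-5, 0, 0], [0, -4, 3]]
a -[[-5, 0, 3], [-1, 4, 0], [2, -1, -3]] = [[8, 3, -8], [-4, -4, 0], [-2, -3, 6]]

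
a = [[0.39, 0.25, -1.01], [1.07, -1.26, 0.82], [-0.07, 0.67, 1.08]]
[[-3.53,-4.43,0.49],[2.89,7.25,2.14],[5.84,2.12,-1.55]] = a @ [[1.32, 0.39, 0.78], [1.71, -2.94, -1.38], [4.43, 3.81, -0.53]]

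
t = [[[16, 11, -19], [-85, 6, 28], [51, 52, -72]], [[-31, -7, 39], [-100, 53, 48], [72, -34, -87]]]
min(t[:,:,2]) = -87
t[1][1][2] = 48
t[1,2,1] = -34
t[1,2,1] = -34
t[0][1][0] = -85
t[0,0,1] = 11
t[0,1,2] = 28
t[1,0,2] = 39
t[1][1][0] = -100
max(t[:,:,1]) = 53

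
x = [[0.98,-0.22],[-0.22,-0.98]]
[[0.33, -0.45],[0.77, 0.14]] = x@[[0.15, -0.47], [-0.82, -0.04]]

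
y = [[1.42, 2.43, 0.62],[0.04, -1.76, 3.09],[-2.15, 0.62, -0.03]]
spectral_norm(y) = 3.70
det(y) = -21.12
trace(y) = -0.37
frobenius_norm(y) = 5.10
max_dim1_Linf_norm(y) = 3.09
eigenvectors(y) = [[0.68+0.00j, (0.68-0j), -0.38+0.00j], [(0.07+0.45j), 0.07-0.45j, 0.83+0.00j], [-0.24+0.52j, -0.24-0.52j, (-0.41+0j)]]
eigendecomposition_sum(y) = [[0.90+0.74j, (0.75-0.1j), (0.71-0.88j)], [-0.40+0.67j, (0.14+0.49j), 0.66+0.38j], [-0.87+0.42j, -0.19+0.60j, (0.42+0.84j)]] + [[0.90-0.74j, 0.75+0.10j, 0.71+0.88j], [(-0.4-0.67j), (0.14-0.49j), (0.66-0.38j)], [(-0.87-0.42j), -0.19-0.60j, (0.42-0.84j)]] + [[(-0.38-0j), 0.92-0.00j, -0.80+0.00j], [0.83+0.00j, (-2.04+0j), 1.78-0.00j], [(-0.41-0j), (1-0j), -0.87+0.00j]]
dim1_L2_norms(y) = [2.88, 3.56, 2.24]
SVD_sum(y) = [[0.13, 0.97, -0.99], [-0.33, -2.39, 2.42], [0.02, 0.17, -0.18]] + [[1.83,0.95,1.18], [0.66,0.35,0.43], [-1.09,-0.57,-0.71]] + [[-0.54, 0.5, 0.42],[-0.30, 0.28, 0.24],[-1.08, 1.02, 0.85]]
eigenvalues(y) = [(1.46+2.07j), (1.46-2.07j), (-3.29+0j)]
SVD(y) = [[-0.38, -0.82, 0.43], [0.92, -0.3, 0.24], [-0.07, 0.49, 0.87]] @ diag([3.69851782851336, 2.89856630777171, 1.9697916721368032]) @ [[-0.1,-0.7,0.71], [-0.77,-0.40,-0.50], [-0.63,0.59,0.5]]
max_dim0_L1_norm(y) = 4.81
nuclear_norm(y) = 8.57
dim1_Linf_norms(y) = [2.43, 3.09, 2.15]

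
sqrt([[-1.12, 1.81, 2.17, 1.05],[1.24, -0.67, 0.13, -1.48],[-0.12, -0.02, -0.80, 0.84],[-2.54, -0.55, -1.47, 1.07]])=[[0.22+0.55j, 0.92-1.25j, 0.94-1.73j, (0.61-0.36j)], [-0.08+0.35j, (-1.73+1.45j), (-1.52+1.39j), (-1.52+0.42j)], [(0.35-0.55j), 1.46-0.26j, (1.49+0.05j), (0.96-0.08j)], [(-1.08+0.13j), (0.41-1.32j), -0.45-1.54j, (1.56-0.38j)]]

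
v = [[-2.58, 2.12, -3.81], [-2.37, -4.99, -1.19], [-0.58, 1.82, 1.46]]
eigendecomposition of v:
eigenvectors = [[(0.7+0j), (0.7-0j), (-0.61+0j)], [-0.16+0.65j, -0.16-0.65j, 0.07+0.00j], [(0.19-0.13j), 0.19+0.13j, (0.79+0j)]]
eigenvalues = [(-4.09+2.66j), (-4.09-2.66j), (2.08+0j)]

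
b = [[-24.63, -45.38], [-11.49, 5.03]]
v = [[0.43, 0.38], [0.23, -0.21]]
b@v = [[-21.03, 0.17], [-3.78, -5.42]]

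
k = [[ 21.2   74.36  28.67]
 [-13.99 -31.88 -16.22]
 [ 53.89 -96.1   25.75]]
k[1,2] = -16.22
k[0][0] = 21.2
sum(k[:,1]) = -53.61999999999999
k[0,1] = 74.36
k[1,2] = -16.22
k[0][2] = 28.67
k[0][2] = 28.67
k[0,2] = 28.67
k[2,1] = -96.1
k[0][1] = 74.36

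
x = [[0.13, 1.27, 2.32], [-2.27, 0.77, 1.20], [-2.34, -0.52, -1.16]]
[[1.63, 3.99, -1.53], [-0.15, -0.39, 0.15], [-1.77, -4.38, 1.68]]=x @ [[0.44, 1.09, -0.42], [0.34, 0.84, -0.32], [0.49, 1.2, -0.46]]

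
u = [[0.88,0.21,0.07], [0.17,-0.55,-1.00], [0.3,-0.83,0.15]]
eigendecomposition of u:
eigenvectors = [[0.10+0.00j,-0.37-0.40j,-0.37+0.40j], [-0.84+0.00j,(0.45-0.08j),(0.45+0.08j)], [-0.53+0.00j,-0.70+0.00j,(-0.7-0j)]]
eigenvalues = [(-1.21+0j), (0.84+0.08j), (0.84-0.08j)]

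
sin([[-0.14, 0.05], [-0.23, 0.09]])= [[-0.14, 0.05], [-0.23, 0.09]]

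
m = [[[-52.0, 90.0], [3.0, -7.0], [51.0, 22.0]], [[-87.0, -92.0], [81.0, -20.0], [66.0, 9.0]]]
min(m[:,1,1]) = -20.0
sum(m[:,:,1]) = 2.0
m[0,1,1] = -7.0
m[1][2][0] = 66.0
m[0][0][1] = 90.0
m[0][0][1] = 90.0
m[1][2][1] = 9.0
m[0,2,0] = 51.0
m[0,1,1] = -7.0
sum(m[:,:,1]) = 2.0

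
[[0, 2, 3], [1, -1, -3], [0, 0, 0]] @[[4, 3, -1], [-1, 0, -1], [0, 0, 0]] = [[-2, 0, -2], [5, 3, 0], [0, 0, 0]]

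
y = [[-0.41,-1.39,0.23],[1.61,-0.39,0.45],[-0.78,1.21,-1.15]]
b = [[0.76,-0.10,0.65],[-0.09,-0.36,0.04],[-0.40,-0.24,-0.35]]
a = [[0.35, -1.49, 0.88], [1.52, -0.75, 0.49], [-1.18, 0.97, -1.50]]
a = y + b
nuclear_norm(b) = 1.64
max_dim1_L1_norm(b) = 1.51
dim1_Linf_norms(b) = [0.76, 0.36, 0.4]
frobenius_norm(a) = 3.29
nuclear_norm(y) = 4.43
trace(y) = -1.95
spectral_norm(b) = 1.13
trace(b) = 0.05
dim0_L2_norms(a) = [1.96, 1.93, 1.81]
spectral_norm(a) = 3.07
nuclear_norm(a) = 4.66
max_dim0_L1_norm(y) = 2.99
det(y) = -1.67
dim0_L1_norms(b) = [1.25, 0.7, 1.04]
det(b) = 0.03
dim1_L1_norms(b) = [1.51, 0.49, 0.99]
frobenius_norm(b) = 1.22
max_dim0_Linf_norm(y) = 1.61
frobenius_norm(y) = 2.91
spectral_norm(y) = 2.42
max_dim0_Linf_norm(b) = 0.76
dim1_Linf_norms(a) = [1.49, 1.52, 1.5]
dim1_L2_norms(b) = [1.01, 0.37, 0.58]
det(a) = -1.79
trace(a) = -1.90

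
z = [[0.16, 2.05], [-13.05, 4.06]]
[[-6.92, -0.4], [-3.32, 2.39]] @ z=[[4.11,-15.81], [-31.72,2.90]]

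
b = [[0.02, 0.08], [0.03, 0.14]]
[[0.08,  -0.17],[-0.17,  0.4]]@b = [[-0.00, -0.02], [0.01, 0.04]]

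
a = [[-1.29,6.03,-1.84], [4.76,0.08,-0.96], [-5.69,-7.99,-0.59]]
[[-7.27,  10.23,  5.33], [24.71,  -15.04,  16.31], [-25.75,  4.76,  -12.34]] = a @ [[5.06, -2.95, 2.53], [-0.33, 1.42, 0.07], [-0.68, 1.16, -4.44]]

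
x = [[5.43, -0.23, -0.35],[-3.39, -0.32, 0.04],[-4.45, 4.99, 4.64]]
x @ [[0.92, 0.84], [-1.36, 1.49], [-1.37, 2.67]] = [[5.79, 3.28],[-2.74, -3.22],[-17.24, 16.09]]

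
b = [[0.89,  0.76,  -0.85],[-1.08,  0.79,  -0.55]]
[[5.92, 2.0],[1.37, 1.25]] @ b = [[3.11, 6.08, -6.13], [-0.13, 2.03, -1.85]]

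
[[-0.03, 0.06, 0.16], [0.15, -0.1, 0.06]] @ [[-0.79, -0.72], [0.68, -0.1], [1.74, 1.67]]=[[0.34, 0.28], [-0.08, 0.00]]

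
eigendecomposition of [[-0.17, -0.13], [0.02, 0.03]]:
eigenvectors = [[-0.99, 0.57], [0.11, -0.82]]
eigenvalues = [-0.16, 0.02]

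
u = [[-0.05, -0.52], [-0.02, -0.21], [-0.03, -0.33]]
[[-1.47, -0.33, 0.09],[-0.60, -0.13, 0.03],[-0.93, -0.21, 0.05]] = u @ [[0.68, -1.38, -4.01],[2.77, 0.77, 0.22]]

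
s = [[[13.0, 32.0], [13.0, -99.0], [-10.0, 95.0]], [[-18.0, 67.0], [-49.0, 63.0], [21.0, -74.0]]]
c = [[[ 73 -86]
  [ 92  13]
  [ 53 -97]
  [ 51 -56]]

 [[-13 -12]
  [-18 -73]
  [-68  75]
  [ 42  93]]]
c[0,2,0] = 53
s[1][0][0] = -18.0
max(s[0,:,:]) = 95.0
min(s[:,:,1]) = -99.0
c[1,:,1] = [-12, -73, 75, 93]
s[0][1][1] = -99.0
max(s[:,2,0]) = 21.0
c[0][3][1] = -56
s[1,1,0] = -49.0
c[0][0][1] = -86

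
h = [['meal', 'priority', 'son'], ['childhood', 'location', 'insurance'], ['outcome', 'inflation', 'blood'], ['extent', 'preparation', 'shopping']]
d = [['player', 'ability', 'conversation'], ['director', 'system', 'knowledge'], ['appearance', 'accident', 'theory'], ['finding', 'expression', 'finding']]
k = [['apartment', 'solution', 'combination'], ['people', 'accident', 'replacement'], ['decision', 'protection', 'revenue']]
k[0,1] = 'solution'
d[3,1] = 'expression'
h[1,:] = ['childhood', 'location', 'insurance']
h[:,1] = ['priority', 'location', 'inflation', 'preparation']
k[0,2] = 'combination'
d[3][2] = 'finding'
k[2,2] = 'revenue'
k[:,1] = ['solution', 'accident', 'protection']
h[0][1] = 'priority'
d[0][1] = 'ability'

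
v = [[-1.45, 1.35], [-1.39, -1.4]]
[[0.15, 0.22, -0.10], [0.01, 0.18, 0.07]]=v@[[-0.06, -0.14, 0.01], [0.05, 0.01, -0.06]]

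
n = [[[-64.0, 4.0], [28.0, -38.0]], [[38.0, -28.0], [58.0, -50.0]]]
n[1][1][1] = -50.0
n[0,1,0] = 28.0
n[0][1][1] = -38.0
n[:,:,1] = [[4.0, -38.0], [-28.0, -50.0]]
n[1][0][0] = 38.0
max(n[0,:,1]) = 4.0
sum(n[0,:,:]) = -70.0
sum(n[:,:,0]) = 60.0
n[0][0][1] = 4.0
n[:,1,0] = [28.0, 58.0]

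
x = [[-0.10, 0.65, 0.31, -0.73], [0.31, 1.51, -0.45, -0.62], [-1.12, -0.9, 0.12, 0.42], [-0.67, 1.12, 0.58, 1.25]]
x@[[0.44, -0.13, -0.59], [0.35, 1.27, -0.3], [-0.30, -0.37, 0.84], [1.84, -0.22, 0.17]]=[[-1.25, 0.88, 0.00], [-0.34, 2.18, -1.12], [-0.07, -1.13, 1.10], [2.22, 1.02, 0.76]]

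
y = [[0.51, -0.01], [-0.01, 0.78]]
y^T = [[0.51, -0.01], [-0.01, 0.78]]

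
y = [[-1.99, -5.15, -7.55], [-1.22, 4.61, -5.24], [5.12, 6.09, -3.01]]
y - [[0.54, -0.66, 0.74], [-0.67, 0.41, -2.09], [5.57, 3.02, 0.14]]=[[-2.53, -4.49, -8.29], [-0.55, 4.20, -3.15], [-0.45, 3.07, -3.15]]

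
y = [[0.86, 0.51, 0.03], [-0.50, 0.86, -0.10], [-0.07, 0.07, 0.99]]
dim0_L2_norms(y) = [1.0, 1.0, 1.0]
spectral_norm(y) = 1.00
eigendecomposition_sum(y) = [[(0.42+0.25j), (0.25-0.43j), 0.10-0.00j], [(-0.26+0.41j), (0.43+0.25j), (-0+0.1j)], [(0.04+0.08j), 0.08-0.05j, 0.02+0.01j]] + [[(0.42-0.25j), 0.25+0.43j, (0.1+0j)], [-0.26-0.41j, (0.43-0.25j), -0.00-0.10j], [(0.04-0.08j), 0.08+0.05j, (0.02-0.01j)]] + [[0.03+0.00j,(0.02+0j),(-0.16+0j)], [(0.02+0j),0.01+0.00j,(-0.1+0j)], [-0.16-0.00j,-0.09-0.00j,0.96-0.00j]]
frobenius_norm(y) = 1.73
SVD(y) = [[-0.77, 0.48, -0.42], [-0.63, -0.67, 0.39], [-0.1, 0.56, 0.82]] @ diag([1.0029218836165898, 0.9994138592286077, 0.9926830477774525]) @ [[-0.34, -0.94, -0.06], [0.71, -0.3, 0.64], [-0.62, 0.18, 0.77]]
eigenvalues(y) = [(0.86+0.51j), (0.86-0.51j), (0.99+0j)]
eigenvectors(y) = [[(0.01+0.7j),0.01-0.70j,(-0.17+0j)], [-0.70+0.00j,-0.70-0.00j,(-0.1+0j)], [(-0.07+0.11j),-0.07-0.11j,(0.98+0j)]]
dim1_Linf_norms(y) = [0.86, 0.86, 0.99]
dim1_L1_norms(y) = [1.4, 1.46, 1.13]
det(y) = 0.99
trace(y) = 2.71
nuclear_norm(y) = 3.00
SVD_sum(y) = [[0.26, 0.73, 0.05], [0.21, 0.59, 0.04], [0.03, 0.10, 0.01]] + [[0.34, -0.14, 0.3],[-0.48, 0.2, -0.43],[0.40, -0.17, 0.36]] + [[0.26, -0.07, -0.32], [-0.24, 0.07, 0.29], [-0.5, 0.14, 0.62]]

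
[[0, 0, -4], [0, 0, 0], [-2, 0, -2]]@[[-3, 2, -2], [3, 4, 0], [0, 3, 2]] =[[0, -12, -8], [0, 0, 0], [6, -10, 0]]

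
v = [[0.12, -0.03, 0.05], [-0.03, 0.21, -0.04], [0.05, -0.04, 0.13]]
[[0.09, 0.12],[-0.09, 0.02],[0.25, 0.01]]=v@ [[-0.05, 1.18], [-0.08, 0.21], [1.9, -0.34]]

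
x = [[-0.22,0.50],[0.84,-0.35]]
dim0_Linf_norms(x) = [0.84, 0.5]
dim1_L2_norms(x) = [0.55, 0.91]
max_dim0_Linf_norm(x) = 0.84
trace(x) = -0.57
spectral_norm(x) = 1.00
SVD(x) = [[-0.45, 0.89], [0.89, 0.45]] @ diag([1.0049964710127153, 0.34129473077091066]) @ [[0.84, -0.54], [0.54, 0.84]]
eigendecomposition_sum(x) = [[0.20, 0.14], [0.24, 0.16]] + [[-0.42,0.36], [0.60,-0.51]]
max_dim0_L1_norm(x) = 1.06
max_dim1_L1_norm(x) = 1.19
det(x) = -0.34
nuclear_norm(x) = 1.35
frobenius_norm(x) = 1.06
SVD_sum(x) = [[-0.38, 0.24], [0.76, -0.48]] + [[0.16, 0.26],  [0.08, 0.13]]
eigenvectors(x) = [[0.65, -0.57], [0.76, 0.82]]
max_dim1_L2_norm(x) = 0.91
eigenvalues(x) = [0.37, -0.94]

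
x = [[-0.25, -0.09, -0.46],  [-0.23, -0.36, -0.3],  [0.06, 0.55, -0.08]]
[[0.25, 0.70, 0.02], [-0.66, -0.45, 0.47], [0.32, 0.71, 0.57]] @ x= [[-0.22, -0.26, -0.33], [0.3, 0.48, 0.40], [-0.21, 0.03, -0.41]]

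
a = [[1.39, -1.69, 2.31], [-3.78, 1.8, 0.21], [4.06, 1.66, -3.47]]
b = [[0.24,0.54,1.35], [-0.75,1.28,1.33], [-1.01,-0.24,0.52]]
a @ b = [[-0.73,-1.97,0.83], [-2.47,0.21,-2.6], [3.23,5.15,5.88]]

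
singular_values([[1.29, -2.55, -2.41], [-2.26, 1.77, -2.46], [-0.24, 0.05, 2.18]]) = [4.13, 3.95, 0.59]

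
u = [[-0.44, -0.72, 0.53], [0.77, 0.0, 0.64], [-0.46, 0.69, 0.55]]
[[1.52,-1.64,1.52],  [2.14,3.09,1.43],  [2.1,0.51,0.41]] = u@ [[-0.01, 2.86, 0.23], [0.36, 1.54, -0.81], [3.35, 1.38, 1.96]]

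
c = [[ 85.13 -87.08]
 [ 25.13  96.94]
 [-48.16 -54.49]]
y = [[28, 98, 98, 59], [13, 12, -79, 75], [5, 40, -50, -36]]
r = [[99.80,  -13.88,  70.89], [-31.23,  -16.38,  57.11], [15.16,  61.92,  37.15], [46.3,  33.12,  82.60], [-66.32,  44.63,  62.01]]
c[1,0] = 25.13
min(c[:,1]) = -87.08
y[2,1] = 40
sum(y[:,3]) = 98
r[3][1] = 33.12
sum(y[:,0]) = 46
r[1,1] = -16.38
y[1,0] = 13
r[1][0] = -31.23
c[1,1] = 96.94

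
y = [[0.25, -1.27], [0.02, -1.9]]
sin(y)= [[0.24, -0.71], [0.01, -0.96]]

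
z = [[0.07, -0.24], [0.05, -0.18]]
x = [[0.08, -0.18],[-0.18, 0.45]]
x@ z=[[-0.0, 0.01], [0.01, -0.04]]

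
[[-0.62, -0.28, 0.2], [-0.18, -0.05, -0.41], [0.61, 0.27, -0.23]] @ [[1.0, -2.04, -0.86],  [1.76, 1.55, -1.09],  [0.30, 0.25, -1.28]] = [[-1.05, 0.88, 0.58], [-0.39, 0.19, 0.73], [1.02, -0.88, -0.52]]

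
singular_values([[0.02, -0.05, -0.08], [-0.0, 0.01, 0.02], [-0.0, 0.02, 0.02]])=[0.1, 0.01, 0.0]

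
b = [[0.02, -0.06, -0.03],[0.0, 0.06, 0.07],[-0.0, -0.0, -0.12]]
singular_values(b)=[0.15, 0.07, 0.01]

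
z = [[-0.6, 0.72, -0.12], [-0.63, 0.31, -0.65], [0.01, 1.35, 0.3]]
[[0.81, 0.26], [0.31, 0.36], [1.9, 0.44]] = z @ [[0.44, 0.22], [1.45, 0.45], [-0.21, -0.56]]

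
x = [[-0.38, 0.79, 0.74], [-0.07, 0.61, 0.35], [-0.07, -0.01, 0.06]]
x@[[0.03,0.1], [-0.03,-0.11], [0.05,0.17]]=[[0.0, 0.0], [-0.00, -0.01], [0.00, 0.0]]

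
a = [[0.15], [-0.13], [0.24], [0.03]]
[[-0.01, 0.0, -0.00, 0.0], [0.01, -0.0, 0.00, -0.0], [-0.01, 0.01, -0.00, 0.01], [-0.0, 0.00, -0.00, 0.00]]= a @ [[-0.04, 0.03, -0.01, 0.03]]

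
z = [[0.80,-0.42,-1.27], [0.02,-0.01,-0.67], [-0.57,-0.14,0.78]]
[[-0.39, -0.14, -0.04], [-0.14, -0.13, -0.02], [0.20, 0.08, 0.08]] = z @[[-0.09, 0.13, -0.07], [0.13, -0.02, -0.12], [0.21, 0.2, 0.03]]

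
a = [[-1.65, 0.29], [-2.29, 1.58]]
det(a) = -1.943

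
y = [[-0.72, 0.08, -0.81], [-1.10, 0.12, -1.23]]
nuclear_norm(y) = 1.98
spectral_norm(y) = 1.98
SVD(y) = [[-0.55,-0.84], [-0.84,0.55]] @ diag([1.979442228738172, 0.0029091387139022723]) @ [[0.66, -0.07, 0.74], [-0.72, -0.34, 0.61]]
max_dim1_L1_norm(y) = 2.45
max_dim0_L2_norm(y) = 1.47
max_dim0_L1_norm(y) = 2.04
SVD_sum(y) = [[-0.72, 0.08, -0.81], [-1.10, 0.12, -1.23]] + [[0.00,0.00,-0.0], [-0.00,-0.0,0.0]]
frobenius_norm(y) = 1.98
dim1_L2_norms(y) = [1.09, 1.65]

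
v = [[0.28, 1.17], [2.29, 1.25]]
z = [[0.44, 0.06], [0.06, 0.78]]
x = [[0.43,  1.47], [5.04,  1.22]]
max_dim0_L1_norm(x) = 5.47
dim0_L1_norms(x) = [5.47, 2.69]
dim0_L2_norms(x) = [5.06, 1.91]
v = x @ z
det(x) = -6.88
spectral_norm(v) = 2.74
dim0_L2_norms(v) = [2.31, 1.71]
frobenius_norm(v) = 2.87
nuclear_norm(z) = 1.22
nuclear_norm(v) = 3.59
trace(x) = 1.65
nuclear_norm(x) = 6.56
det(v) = -2.33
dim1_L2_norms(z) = [0.44, 0.78]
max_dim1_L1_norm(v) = 3.54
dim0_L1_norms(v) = [2.57, 2.42]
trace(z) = 1.22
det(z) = 0.34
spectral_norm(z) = 0.79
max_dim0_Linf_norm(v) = 2.29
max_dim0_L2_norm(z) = 0.78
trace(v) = 1.53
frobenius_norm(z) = 0.90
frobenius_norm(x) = 5.41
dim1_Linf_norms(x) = [1.47, 5.04]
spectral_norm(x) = 5.25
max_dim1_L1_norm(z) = 0.84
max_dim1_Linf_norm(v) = 2.29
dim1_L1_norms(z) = [0.5, 0.84]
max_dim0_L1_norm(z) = 0.84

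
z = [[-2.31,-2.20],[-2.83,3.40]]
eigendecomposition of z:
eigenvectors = [[-0.92,0.31],[-0.39,-0.95]]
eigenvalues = [-3.25, 4.34]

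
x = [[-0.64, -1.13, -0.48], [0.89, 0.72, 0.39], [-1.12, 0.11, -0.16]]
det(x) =-0.000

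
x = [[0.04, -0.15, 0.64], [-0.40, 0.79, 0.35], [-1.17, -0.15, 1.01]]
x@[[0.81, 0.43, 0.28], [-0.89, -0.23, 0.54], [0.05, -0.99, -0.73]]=[[0.2, -0.58, -0.54], [-1.01, -0.7, 0.06], [-0.76, -1.47, -1.15]]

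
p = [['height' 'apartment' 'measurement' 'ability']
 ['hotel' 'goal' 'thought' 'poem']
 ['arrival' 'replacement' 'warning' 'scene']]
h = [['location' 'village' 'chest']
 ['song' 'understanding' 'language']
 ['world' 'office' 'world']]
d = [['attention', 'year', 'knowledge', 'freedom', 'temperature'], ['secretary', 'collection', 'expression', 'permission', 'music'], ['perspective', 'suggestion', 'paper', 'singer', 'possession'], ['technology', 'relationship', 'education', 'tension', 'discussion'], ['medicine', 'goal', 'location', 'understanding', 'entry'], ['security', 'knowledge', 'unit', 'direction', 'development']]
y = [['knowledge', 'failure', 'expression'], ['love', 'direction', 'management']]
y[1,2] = 'management'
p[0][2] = 'measurement'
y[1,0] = 'love'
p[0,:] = ['height', 'apartment', 'measurement', 'ability']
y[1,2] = 'management'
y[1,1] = 'direction'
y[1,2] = 'management'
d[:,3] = ['freedom', 'permission', 'singer', 'tension', 'understanding', 'direction']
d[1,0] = 'secretary'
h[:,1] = ['village', 'understanding', 'office']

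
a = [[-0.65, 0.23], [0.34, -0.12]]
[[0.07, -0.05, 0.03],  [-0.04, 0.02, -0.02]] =a@[[-0.11, 0.02, -0.07],  [-0.01, -0.15, -0.07]]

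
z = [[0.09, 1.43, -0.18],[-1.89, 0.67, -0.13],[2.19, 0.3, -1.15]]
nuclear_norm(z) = 5.33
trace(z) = -0.39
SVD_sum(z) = [[0.07,  -0.0,  -0.02], [-1.73,  0.07,  0.51], [2.31,  -0.10,  -0.68]] + [[-0.08, 1.31, -0.48], [-0.05, 0.74, -0.27], [-0.03, 0.51, -0.19]] + [[0.1,0.12,0.32], [-0.11,-0.14,-0.37], [-0.09,-0.11,-0.29]]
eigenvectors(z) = [[(-0.13+0.53j),-0.13-0.53j,(0.03+0j)], [(-0.63+0j),(-0.63-0j),(0.1+0j)], [0.25+0.49j,(0.25-0.49j),0.99+0.00j]]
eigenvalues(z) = [(0.34+1.71j), (0.34-1.71j), (-1.06+0j)]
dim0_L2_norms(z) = [2.89, 1.61, 1.17]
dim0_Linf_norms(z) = [2.19, 1.43, 1.15]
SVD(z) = [[-0.03, -0.83, -0.56], [0.60, -0.46, 0.65], [-0.80, -0.32, 0.51]] @ diag([3.0114514502215823, 1.6927233778592556, 0.6306724419277223]) @ [[-0.96, 0.04, 0.28], [0.06, -0.94, 0.34], [-0.28, -0.34, -0.90]]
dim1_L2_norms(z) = [1.44, 2.01, 2.49]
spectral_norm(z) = 3.01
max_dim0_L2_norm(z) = 2.89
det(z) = -3.21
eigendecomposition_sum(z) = [[(0.03+0.9j),(0.72-0.16j),-0.08-0.01j],[(-0.99+0.28j),(0.37+0.76j),-0.01-0.09j],[0.62+0.67j,(0.45-0.6j),-0.06+0.04j]] + [[0.03-0.90j, (0.72+0.16j), (-0.08+0.01j)], [-0.99-0.28j, (0.37-0.76j), -0.01+0.09j], [(0.62-0.67j), (0.45+0.6j), -0.06-0.04j]] + [[0.03-0.00j,  -0.02+0.00j,  (-0.03+0j)], [0.10-0.00j,  (-0.06+0j),  (-0.11+0j)], [0.95-0.00j,  -0.61+0.00j,  (-1.02+0j)]]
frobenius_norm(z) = 3.51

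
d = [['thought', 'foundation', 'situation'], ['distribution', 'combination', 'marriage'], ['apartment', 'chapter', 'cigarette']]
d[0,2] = 'situation'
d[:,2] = ['situation', 'marriage', 'cigarette']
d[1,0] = 'distribution'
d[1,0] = 'distribution'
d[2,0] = 'apartment'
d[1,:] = ['distribution', 'combination', 'marriage']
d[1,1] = 'combination'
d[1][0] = 'distribution'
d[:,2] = ['situation', 'marriage', 'cigarette']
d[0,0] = 'thought'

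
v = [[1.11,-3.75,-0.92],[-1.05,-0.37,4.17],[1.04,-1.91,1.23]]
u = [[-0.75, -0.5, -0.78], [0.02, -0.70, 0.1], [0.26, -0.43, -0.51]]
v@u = [[-1.15,2.47,-0.77], [1.86,-1.01,-1.34], [-0.5,0.29,-1.63]]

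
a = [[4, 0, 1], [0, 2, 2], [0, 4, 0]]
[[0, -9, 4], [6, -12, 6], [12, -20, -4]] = a@[[0, -2, 0], [3, -5, -1], [0, -1, 4]]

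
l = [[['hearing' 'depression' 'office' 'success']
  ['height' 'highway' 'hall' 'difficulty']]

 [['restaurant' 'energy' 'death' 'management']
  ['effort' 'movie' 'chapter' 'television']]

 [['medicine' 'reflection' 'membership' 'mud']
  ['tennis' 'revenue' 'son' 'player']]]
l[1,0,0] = 'restaurant'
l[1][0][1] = 'energy'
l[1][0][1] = 'energy'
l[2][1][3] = 'player'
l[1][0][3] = 'management'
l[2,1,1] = 'revenue'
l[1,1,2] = 'chapter'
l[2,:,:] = [['medicine', 'reflection', 'membership', 'mud'], ['tennis', 'revenue', 'son', 'player']]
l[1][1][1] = 'movie'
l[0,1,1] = 'highway'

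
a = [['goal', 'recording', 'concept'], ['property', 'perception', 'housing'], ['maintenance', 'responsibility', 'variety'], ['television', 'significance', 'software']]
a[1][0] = 'property'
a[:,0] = ['goal', 'property', 'maintenance', 'television']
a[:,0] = ['goal', 'property', 'maintenance', 'television']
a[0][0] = 'goal'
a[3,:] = ['television', 'significance', 'software']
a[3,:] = ['television', 'significance', 'software']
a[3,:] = ['television', 'significance', 'software']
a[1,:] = ['property', 'perception', 'housing']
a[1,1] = 'perception'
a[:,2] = ['concept', 'housing', 'variety', 'software']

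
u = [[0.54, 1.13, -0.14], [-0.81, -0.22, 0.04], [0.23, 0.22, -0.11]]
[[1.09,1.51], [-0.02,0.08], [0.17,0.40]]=u @ [[-0.27, -0.57], [1.11, 1.35], [0.15, -2.12]]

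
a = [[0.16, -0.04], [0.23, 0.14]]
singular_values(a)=[0.3, 0.11]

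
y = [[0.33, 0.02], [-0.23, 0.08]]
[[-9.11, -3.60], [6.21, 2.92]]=y@[[-27.51, -11.16], [-1.51, 4.38]]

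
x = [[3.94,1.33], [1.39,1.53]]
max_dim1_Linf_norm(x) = 3.94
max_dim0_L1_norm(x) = 5.33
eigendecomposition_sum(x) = [[3.79, 1.67], [1.74, 0.77]] + [[0.15, -0.34], [-0.35, 0.76]]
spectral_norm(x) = 4.55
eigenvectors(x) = [[0.91, -0.40], [0.42, 0.92]]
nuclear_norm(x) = 5.47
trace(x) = 5.47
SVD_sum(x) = [[3.79, 1.68], [1.73, 0.77]] + [[0.15, -0.35], [-0.34, 0.76]]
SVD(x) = [[-0.91, -0.42],  [-0.42, 0.91]] @ diag([4.552201952812484, 0.9181271049316654]) @ [[-0.91, -0.41], [-0.41, 0.91]]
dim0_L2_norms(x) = [4.18, 2.03]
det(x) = 4.18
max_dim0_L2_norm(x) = 4.18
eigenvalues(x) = [4.55, 0.92]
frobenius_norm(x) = 4.64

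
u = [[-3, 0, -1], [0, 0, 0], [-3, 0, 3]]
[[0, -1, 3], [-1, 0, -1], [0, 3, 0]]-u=[[3, -1, 4], [-1, 0, -1], [3, 3, -3]]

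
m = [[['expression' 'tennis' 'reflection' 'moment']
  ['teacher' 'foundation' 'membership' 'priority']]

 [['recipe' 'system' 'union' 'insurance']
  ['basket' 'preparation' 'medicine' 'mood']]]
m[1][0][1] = 'system'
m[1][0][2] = 'union'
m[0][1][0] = 'teacher'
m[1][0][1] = 'system'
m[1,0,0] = 'recipe'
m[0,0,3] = 'moment'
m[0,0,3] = 'moment'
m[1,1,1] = 'preparation'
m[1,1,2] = 'medicine'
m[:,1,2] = ['membership', 'medicine']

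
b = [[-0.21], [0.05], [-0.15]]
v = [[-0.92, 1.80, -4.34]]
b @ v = [[0.19, -0.38, 0.91], [-0.05, 0.09, -0.22], [0.14, -0.27, 0.65]]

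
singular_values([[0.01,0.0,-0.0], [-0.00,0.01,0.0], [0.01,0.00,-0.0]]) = [0.01, 0.01, -0.0]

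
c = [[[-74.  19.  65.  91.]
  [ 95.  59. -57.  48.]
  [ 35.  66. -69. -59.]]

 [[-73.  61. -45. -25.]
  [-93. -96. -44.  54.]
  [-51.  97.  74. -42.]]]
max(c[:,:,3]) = 91.0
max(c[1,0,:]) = 61.0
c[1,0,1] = 61.0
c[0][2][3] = -59.0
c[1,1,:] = [-93.0, -96.0, -44.0, 54.0]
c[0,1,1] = 59.0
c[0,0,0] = -74.0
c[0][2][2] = -69.0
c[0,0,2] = 65.0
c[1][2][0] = -51.0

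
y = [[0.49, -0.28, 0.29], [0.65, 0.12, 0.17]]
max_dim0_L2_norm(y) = 0.81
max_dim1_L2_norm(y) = 0.68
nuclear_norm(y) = 1.19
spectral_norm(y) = 0.88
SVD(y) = [[-0.67, -0.74],[-0.74, 0.67]] @ diag([0.8774341179743962, 0.3138620216185664]) @ [[-0.92, 0.11, -0.37], [0.24, 0.92, -0.32]]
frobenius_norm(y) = 0.93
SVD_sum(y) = [[0.55, -0.07, 0.22], [0.6, -0.07, 0.24]] + [[-0.06, -0.21, 0.07], [0.05, 0.19, -0.07]]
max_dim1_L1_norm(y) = 1.06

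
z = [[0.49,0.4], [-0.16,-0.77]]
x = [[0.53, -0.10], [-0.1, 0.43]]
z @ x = [[0.22, 0.12], [-0.01, -0.32]]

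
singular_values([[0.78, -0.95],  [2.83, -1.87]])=[3.59, 0.34]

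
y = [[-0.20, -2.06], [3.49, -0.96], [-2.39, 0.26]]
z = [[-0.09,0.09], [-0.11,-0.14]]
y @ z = [[0.24, 0.27],[-0.21, 0.45],[0.19, -0.25]]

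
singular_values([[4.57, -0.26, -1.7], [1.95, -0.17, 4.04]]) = [4.98, 4.38]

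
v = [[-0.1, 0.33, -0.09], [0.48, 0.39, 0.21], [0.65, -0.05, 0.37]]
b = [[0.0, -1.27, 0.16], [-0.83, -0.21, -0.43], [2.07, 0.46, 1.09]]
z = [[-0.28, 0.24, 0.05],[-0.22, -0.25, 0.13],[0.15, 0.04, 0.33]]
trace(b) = 0.88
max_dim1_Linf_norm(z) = 0.33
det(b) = -0.01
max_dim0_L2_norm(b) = 2.23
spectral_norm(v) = 0.93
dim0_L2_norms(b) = [2.23, 1.37, 1.18]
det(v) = -0.00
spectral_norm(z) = 0.39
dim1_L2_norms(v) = [0.36, 0.65, 0.75]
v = z @ b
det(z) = 0.05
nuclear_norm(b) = 3.84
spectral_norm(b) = 2.58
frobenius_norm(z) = 0.63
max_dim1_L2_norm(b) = 2.38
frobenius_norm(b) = 2.87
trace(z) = -0.20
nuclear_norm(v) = 1.44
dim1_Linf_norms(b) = [1.27, 0.83, 2.07]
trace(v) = 0.66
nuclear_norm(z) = 1.09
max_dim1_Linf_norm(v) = 0.65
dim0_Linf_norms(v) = [0.65, 0.39, 0.37]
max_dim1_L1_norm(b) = 3.62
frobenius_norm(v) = 1.06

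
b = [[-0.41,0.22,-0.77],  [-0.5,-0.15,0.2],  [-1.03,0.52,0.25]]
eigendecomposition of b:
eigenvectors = [[-0.42, 0.75, -0.57], [0.34, 0.4, -0.79], [0.84, 0.53, -0.25]]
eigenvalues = [0.97, -0.83, -0.45]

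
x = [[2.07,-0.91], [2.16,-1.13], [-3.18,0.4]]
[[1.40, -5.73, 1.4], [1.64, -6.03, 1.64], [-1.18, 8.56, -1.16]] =x @ [[0.25, -2.66, 0.24], [-0.97, 0.25, -0.99]]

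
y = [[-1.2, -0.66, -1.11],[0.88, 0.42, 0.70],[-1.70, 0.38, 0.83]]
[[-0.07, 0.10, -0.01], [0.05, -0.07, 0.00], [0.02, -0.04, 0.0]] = y @[[0.01, -0.01, 0.0], [0.06, -0.09, 0.01], [0.02, -0.03, 0.0]]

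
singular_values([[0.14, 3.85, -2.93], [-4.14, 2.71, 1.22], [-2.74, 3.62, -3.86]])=[7.93, 4.44, 1.54]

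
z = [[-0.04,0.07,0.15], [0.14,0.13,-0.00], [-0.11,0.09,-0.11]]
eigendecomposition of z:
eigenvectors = [[0.13+0.63j, 0.13-0.63j, 0.37+0.00j], [(0.11-0.31j), (0.11+0.31j), 0.92+0.00j], [(-0.69+0j), (-0.69-0j), 0.14+0.00j]]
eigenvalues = [(-0.1+0.14j), (-0.1-0.14j), (0.19+0j)]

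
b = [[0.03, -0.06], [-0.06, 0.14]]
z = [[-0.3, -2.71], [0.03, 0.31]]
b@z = [[-0.01, -0.1], [0.02, 0.21]]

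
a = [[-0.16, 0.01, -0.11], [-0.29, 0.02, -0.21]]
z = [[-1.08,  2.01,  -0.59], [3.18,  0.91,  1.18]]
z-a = [[-0.92, 2.0, -0.48], [3.47, 0.89, 1.39]]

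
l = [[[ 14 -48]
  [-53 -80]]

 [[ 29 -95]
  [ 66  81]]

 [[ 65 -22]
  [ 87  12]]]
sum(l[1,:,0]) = 95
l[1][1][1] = 81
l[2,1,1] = 12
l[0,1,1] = -80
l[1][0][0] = 29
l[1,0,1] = -95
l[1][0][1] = -95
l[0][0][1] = -48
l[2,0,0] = 65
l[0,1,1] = -80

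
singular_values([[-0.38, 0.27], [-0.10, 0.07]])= [0.48, 0.0]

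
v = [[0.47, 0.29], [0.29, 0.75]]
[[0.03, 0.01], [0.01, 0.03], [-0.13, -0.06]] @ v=[[0.02, 0.02], [0.01, 0.03], [-0.08, -0.08]]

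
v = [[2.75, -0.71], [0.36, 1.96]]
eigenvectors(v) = [[0.81+0.00j, 0.81-0.00j], [0.45-0.36j, (0.45+0.36j)]]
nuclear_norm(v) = 4.83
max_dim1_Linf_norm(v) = 2.75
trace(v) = 4.71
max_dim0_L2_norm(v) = 2.77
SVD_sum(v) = [[2.69, -0.89], [-0.26, 0.09]] + [[0.06,0.18], [0.62,1.87]]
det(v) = 5.65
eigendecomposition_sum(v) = [[1.38-1.32j,-0.36+2.65j], [(0.18-1.34j),(0.98+1.63j)]] + [[(1.38+1.32j), (-0.35-2.65j)], [0.18+1.34j, 0.98-1.63j]]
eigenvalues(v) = [(2.35+0.32j), (2.35-0.32j)]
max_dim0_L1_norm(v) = 3.11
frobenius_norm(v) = 3.47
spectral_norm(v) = 2.85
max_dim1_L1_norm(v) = 3.46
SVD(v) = [[-1.00, 0.1], [0.1, 1.0]] @ diag([2.8470352675224495, 1.982975084433331]) @ [[-0.95,0.31], [0.31,0.95]]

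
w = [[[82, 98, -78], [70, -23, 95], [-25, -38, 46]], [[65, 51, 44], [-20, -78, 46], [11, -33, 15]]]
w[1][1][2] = 46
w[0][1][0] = 70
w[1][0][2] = 44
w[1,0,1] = 51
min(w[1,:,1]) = -78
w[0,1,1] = -23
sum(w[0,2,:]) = -17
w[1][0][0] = 65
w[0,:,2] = [-78, 95, 46]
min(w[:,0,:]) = -78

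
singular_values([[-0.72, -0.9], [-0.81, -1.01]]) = [1.73, 0.0]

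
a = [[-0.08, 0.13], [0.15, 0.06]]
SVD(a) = [[-0.58, 0.81], [0.81, 0.58]] @ diag([0.1706668940487162, 0.14238262280125433]) @ [[0.99, -0.16], [0.16, 0.99]]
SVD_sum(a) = [[-0.1,0.02], [0.14,-0.02]] + [[0.02, 0.11], [0.01, 0.08]]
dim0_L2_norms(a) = [0.17, 0.14]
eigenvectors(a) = [[-0.83, -0.50], [0.55, -0.87]]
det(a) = -0.02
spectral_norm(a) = 0.17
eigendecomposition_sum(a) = [[-0.12, 0.07], [0.08, -0.05]] + [[0.04, 0.06],[0.07, 0.11]]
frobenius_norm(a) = 0.22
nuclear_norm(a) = 0.31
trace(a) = -0.02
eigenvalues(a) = [-0.17, 0.15]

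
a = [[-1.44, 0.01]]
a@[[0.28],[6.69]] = [[-0.34]]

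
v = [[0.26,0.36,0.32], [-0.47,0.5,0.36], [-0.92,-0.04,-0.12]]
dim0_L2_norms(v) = [1.07, 0.62, 0.5]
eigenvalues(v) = [(0.32+0.64j), (0.32-0.64j), 0j]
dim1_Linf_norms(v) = [0.36, 0.5, 0.92]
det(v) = 0.00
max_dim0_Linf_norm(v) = 0.92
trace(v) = 0.64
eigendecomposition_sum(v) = [[0.13+0.37j, 0.18-0.11j, 0.16-0.06j], [-0.23+0.42j, (0.25+0.07j), (0.18+0.1j)], [(-0.46-0.14j), -0.02+0.26j, -0.06+0.20j]] + [[(0.13-0.37j), (0.18+0.11j), 0.16+0.06j],[-0.23-0.42j, 0.25-0.07j, 0.18-0.10j],[(-0.46+0.14j), -0.02-0.26j, (-0.06-0.2j)]] + [[-0.00+0.00j,  0.00+0.00j,  -0.00+0.00j], [-0.00+0.00j,  0j,  -0.00+0.00j], [0.00-0.00j,  -0.00-0.00j,  0.00-0.00j]]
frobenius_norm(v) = 1.33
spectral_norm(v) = 1.07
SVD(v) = [[-0.19, -0.65, 0.74],[0.51, -0.70, -0.5],[0.84, 0.28, 0.46]] @ diag([1.0721404187567682, 0.7829496797259097, 0.002172897870775631]) @ [[-0.99, 0.14, 0.02], [-0.12, -0.76, -0.63], [-0.07, -0.63, 0.77]]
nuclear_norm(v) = 1.86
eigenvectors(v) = [[(0.3+0.4j), (0.3-0.4j), -0.08+0.00j], [(-0.13+0.6j), -0.13-0.60j, (-0.63+0j)], [-0.61+0.00j, (-0.61-0j), 0.77+0.00j]]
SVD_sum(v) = [[0.20, -0.03, -0.00], [-0.54, 0.08, 0.01], [-0.89, 0.13, 0.02]] + [[0.06, 0.39, 0.32],[0.07, 0.42, 0.35],[-0.03, -0.17, -0.14]] + [[-0.0, -0.00, 0.00], [0.0, 0.00, -0.0], [-0.00, -0.0, 0.0]]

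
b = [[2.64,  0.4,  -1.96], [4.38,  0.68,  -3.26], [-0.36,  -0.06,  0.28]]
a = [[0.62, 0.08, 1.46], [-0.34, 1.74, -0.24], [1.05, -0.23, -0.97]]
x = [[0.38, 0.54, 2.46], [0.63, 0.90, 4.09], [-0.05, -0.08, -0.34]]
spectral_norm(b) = 6.44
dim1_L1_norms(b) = [5.0, 8.32, 0.7]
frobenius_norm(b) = 6.44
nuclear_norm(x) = 4.96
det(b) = 0.00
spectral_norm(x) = 4.95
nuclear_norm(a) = 4.74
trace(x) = 0.94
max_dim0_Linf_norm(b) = 4.38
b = x @ a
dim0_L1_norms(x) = [1.06, 1.52, 6.89]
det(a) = -3.68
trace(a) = 1.39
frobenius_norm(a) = 2.80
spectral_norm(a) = 1.85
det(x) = 0.00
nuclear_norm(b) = 6.46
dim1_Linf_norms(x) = [2.46, 4.09, 0.34]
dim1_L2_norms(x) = [2.55, 4.23, 0.35]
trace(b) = 3.60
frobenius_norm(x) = 4.95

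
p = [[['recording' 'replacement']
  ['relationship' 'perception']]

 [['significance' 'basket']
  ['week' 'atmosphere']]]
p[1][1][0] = 'week'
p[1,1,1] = 'atmosphere'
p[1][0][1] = 'basket'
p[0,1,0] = 'relationship'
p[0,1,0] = 'relationship'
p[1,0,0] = 'significance'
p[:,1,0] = ['relationship', 'week']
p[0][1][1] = 'perception'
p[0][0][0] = 'recording'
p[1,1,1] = 'atmosphere'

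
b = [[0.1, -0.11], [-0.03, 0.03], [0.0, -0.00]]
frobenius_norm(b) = 0.15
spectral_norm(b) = 0.15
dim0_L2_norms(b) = [0.1, 0.11]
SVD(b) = [[-0.96,0.27], [0.27,0.96], [0.0,0.0]] @ diag([0.15458406682486134, 0.0019406916001238925]) @ [[-0.68, 0.74], [-0.74, -0.68]]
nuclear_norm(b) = 0.16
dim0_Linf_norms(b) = [0.1, 0.11]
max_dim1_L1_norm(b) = 0.21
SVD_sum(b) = [[0.10, -0.11], [-0.03, 0.03], [0.0, 0.0]] + [[-0.0, -0.0],[-0.00, -0.0],[0.00, 0.00]]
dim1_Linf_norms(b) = [0.11, 0.03, 0.0]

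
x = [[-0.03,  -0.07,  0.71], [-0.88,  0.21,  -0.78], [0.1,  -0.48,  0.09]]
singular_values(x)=[1.32, 0.52, 0.44]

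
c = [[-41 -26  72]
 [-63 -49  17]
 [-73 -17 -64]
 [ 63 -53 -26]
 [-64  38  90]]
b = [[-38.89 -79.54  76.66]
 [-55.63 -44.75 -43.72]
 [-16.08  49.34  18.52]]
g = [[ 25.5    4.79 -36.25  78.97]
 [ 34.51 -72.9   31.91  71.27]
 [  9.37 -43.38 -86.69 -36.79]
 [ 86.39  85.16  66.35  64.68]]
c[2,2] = -64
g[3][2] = 66.35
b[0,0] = -38.89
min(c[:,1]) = -53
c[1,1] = -49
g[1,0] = 34.51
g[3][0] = 86.39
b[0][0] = -38.89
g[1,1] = -72.9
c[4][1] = 38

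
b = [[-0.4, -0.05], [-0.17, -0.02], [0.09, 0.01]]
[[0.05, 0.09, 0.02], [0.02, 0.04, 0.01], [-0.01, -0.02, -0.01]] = b @ [[-0.12,-0.22,-0.06], [-0.02,-0.03,0.03]]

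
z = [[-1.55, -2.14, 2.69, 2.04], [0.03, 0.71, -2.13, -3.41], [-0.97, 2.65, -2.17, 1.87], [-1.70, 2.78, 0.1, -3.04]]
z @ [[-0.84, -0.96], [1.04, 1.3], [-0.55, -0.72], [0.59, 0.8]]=[[-1.2, -1.60], [-0.13, -0.3], [5.87, 7.43], [2.47, 2.74]]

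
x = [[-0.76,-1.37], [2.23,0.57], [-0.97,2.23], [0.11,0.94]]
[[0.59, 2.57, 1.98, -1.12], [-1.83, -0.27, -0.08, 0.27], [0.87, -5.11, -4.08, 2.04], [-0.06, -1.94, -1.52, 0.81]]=x@[[-0.83, 0.42, 0.39, -0.10], [0.03, -2.11, -1.66, 0.87]]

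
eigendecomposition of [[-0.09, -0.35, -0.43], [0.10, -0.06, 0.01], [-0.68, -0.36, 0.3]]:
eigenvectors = [[0.47, 0.72, -0.68], [0.05, -0.32, 0.44], [-0.88, 0.62, -0.58]]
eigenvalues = [0.68, -0.3, -0.23]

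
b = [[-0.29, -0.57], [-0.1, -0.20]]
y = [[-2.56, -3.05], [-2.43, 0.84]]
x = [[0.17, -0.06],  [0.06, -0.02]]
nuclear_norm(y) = 6.45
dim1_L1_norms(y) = [5.61, 3.27]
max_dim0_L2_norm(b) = 0.6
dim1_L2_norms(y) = [3.98, 2.57]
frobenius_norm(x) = 0.19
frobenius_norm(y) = 4.74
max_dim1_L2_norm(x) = 0.18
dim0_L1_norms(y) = [4.99, 3.89]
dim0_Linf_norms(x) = [0.17, 0.06]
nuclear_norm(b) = 0.68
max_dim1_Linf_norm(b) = 0.57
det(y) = -9.56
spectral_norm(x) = 0.19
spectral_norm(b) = 0.68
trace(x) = 0.15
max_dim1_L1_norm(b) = 0.86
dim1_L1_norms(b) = [0.86, 0.3]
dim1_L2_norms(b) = [0.64, 0.22]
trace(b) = -0.49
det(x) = 0.00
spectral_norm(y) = 4.14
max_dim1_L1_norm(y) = 5.61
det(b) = 0.00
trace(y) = -1.72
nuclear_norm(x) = 0.19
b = x @ y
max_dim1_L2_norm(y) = 3.98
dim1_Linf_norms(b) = [0.57, 0.2]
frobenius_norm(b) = 0.68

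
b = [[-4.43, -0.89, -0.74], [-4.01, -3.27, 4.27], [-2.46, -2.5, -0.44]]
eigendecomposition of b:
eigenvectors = [[(-0.76+0j), (-0.22+0.06j), -0.22-0.06j], [-0.34+0.00j, 0.81+0.00j, 0.81-0.00j], [-0.55+0.00j, 0.14+0.53j, (0.14-0.53j)]]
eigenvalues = [(-5.36+0j), (-1.39+2.51j), (-1.39-2.51j)]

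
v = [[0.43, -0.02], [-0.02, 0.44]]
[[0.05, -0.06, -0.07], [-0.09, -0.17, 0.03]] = v @ [[0.11, -0.15, -0.17], [-0.2, -0.39, 0.06]]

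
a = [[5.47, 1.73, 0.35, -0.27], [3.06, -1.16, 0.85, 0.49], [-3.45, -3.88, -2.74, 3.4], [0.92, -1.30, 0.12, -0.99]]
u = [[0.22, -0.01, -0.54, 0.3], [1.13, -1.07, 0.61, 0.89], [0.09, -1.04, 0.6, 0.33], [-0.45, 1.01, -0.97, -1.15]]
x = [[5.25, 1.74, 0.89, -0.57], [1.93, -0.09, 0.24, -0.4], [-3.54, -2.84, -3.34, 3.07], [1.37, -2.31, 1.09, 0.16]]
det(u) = -0.45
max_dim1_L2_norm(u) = 1.89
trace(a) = 0.58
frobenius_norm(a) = 9.71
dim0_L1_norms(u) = [1.89, 3.13, 2.72, 2.67]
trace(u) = -1.40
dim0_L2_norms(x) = [6.76, 4.05, 3.63, 3.15]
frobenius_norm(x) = 9.23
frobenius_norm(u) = 3.01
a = x + u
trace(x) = 1.98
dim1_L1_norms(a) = [7.82, 5.56, 13.47, 3.33]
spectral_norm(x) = 8.26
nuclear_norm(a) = 15.64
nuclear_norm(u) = 4.54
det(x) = 24.23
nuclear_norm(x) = 14.37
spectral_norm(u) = 2.82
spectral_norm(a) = 8.46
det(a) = -67.87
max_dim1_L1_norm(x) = 12.79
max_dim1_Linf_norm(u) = 1.15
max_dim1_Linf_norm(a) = 5.47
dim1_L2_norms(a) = [5.75, 3.42, 6.78, 1.88]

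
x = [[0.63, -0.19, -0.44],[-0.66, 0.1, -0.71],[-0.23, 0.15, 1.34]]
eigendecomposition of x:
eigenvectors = [[0.24, 0.39, -0.43], [0.97, -0.86, -0.25], [-0.07, 0.33, 0.87]]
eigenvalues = [-0.01, 0.68, 1.41]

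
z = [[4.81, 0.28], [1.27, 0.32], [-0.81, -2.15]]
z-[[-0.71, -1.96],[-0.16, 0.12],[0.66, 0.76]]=[[5.52, 2.24],  [1.43, 0.20],  [-1.47, -2.91]]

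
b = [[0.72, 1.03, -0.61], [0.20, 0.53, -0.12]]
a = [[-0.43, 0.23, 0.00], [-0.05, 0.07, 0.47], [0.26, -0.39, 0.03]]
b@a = [[-0.52, 0.48, 0.47], [-0.14, 0.13, 0.25]]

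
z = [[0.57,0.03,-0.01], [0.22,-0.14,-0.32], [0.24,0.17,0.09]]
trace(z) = 0.52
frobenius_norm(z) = 0.77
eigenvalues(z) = [(0.57+0j), (-0.02+0.19j), (-0.02-0.19j)]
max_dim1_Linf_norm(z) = 0.57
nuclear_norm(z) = 1.12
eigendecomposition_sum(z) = [[(0.58-0j), (0.02+0j), (-0.02+0j)], [0.04-0.00j, 0j, (-0+0j)], [0.31-0.00j, 0.01+0.00j, (-0.01+0j)]] + [[-0.00-0.00j, 0.01-0.00j, (0.01+0.01j)], [0.09+0.00j, (-0.07+0.09j), -0.16-0.02j], [-0.03-0.06j, 0.08+0.01j, 0.05+0.10j]] + [[-0.00+0.00j, (0.01+0j), 0.01-0.01j], [0.09-0.00j, (-0.07-0.09j), -0.16+0.02j], [(-0.03+0.06j), 0.08-0.01j, (0.05-0.1j)]]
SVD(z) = [[-0.85, 0.18, -0.49], [-0.39, -0.84, 0.37], [-0.35, 0.51, 0.79]] @ diag([0.6638362820771311, 0.3791694736910354, 0.08032372513071796]) @ [[-0.99, -0.04, 0.15], [0.1, 0.55, 0.83], [-0.12, 0.83, -0.54]]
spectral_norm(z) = 0.66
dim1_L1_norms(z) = [0.61, 0.68, 0.5]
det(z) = 0.02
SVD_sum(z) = [[0.56,0.03,-0.09], [0.26,0.01,-0.04], [0.23,0.01,-0.04]] + [[0.01, 0.04, 0.06], [-0.03, -0.18, -0.26], [0.02, 0.11, 0.16]] + [[0.00, -0.03, 0.02], [-0.0, 0.02, -0.02], [-0.01, 0.05, -0.03]]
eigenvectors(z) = [[(0.88+0j), (-0.04-0.02j), (-0.04+0.02j)], [0.06+0.00j, 0.81+0.00j, 0.81-0.00j], [(0.47+0j), (-0.32-0.49j), (-0.32+0.49j)]]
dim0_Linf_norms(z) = [0.57, 0.17, 0.32]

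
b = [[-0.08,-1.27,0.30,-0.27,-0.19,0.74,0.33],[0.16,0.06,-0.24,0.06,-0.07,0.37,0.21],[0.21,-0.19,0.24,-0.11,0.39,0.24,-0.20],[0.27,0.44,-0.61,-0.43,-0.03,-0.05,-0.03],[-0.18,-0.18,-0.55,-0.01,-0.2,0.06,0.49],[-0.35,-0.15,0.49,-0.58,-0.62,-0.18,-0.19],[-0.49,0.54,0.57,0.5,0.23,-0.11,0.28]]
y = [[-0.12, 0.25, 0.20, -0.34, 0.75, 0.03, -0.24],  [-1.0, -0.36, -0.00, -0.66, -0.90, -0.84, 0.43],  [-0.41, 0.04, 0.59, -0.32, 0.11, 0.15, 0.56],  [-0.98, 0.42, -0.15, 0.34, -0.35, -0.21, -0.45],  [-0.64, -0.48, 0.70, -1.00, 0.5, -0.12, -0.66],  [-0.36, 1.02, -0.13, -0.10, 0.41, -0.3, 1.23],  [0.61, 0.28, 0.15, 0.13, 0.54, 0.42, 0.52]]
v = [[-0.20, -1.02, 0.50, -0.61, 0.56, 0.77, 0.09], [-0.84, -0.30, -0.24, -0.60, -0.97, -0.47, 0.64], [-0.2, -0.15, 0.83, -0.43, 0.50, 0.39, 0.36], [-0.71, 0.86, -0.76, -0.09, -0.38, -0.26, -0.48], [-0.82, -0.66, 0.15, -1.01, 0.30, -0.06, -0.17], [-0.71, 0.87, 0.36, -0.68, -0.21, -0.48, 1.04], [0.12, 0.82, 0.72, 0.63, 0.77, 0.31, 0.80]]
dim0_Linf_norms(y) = [1.0, 1.02, 0.7, 1.0, 0.9, 0.84, 1.23]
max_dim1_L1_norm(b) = 3.18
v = y + b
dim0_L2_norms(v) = [1.57, 1.94, 1.5, 1.67, 1.54, 1.17, 1.59]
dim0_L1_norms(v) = [3.6, 4.68, 3.56, 4.05, 3.69, 2.74, 3.58]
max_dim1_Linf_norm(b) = 1.27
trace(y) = 1.17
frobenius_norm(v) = 4.19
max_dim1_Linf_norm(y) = 1.23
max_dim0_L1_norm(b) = 3.0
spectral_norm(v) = 2.43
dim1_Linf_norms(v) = [1.02, 0.97, 0.83, 0.86, 1.01, 1.04, 0.82]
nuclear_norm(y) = 7.76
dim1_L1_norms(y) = [1.93, 4.19, 2.18, 2.9, 4.1, 3.55, 2.65]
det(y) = -0.00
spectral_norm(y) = 2.27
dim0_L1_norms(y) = [4.12, 2.85, 1.92, 2.89, 3.56, 2.07, 4.09]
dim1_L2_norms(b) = [1.57, 0.53, 0.63, 0.91, 0.81, 1.08, 1.12]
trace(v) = 0.86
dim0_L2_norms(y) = [1.75, 1.31, 0.97, 1.34, 1.49, 1.03, 1.73]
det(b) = -0.01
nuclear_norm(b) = 5.78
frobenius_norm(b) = 2.66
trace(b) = -0.31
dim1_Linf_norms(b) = [1.27, 0.37, 0.39, 0.61, 0.55, 0.62, 0.57]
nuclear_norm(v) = 9.00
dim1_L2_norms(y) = [0.92, 1.81, 0.98, 1.28, 1.68, 1.72, 1.11]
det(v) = -0.37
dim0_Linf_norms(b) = [0.49, 1.27, 0.61, 0.58, 0.62, 0.74, 0.49]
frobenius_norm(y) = 3.71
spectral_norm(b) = 1.75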